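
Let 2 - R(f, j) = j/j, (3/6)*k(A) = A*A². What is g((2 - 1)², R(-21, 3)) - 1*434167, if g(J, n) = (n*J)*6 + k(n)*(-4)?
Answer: -434169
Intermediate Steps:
k(A) = 2*A³ (k(A) = 2*(A*A²) = 2*A³)
R(f, j) = 1 (R(f, j) = 2 - j/j = 2 - 1*1 = 2 - 1 = 1)
g(J, n) = -8*n³ + 6*J*n (g(J, n) = (n*J)*6 + (2*n³)*(-4) = (J*n)*6 - 8*n³ = 6*J*n - 8*n³ = -8*n³ + 6*J*n)
g((2 - 1)², R(-21, 3)) - 1*434167 = (-8*1³ + 6*(2 - 1)²*1) - 1*434167 = (-8*1 + 6*1²*1) - 434167 = (-8 + 6*1*1) - 434167 = (-8 + 6) - 434167 = -2 - 434167 = -434169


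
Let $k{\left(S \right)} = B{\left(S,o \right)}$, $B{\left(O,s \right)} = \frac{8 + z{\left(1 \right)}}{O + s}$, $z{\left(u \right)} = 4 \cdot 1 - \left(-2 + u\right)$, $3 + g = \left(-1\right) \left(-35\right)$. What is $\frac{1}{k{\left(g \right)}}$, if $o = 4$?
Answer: $\frac{36}{13} \approx 2.7692$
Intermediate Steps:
$g = 32$ ($g = -3 - -35 = -3 + 35 = 32$)
$z{\left(u \right)} = 6 - u$ ($z{\left(u \right)} = 4 - \left(-2 + u\right) = 6 - u$)
$B{\left(O,s \right)} = \frac{13}{O + s}$ ($B{\left(O,s \right)} = \frac{8 + \left(6 - 1\right)}{O + s} = \frac{8 + 5}{O + s} = \frac{13}{O + s}$)
$k{\left(S \right)} = \frac{13}{4 + S}$ ($k{\left(S \right)} = \frac{13}{S + 4} = \frac{13}{4 + S}$)
$\frac{1}{k{\left(g \right)}} = \frac{1}{13 \frac{1}{4 + 32}} = \frac{1}{13 \cdot \frac{1}{36}} = \frac{1}{\frac{13}{36}} = \frac{36}{13}$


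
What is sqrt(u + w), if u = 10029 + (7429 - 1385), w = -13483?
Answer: sqrt(2590) ≈ 50.892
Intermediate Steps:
u = 16073 (u = 10029 + 6044 = 16073)
sqrt(u + w) = sqrt(16073 - 13483) = sqrt(2590)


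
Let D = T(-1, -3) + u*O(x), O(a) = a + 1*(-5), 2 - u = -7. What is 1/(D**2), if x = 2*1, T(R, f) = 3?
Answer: 1/576 ≈ 0.0017361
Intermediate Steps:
x = 2
u = 9 (u = 2 - 1*(-7) = 2 + 7 = 9)
O(a) = -5 + a (O(a) = a - 5 = -5 + a)
D = -24 (D = 3 + 9*(-5 + 2) = 3 + 9*(-3) = 3 - 27 = -24)
1/(D**2) = 1/((-24)**2) = 1/576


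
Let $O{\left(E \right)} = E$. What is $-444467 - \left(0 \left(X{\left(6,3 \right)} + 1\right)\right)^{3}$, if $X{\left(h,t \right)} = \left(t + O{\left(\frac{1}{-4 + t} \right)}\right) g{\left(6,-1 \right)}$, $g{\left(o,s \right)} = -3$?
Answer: $-444467$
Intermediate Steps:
$X{\left(h,t \right)} = - 3 t - \frac{3}{-4 + t}$ ($X{\left(h,t \right)} = \left(t + \frac{1}{-4 + t}\right) \left(-3\right) = - 3 t - \frac{3}{-4 + t}$)
$-444467 - \left(0 \left(X{\left(6,3 \right)} + 1\right)\right)^{3} = -444467 - \left(0 \left(\frac{3 \left(-1 - 3 \left(-4 + 3\right)\right)}{-4 + 3} + 1\right)\right)^{3} = -444467 - \left(0 \left(\frac{3 \left(-1 - 3 \left(-1\right)\right)}{-1} + 1\right)\right)^{3} = -444467 - \left(0 \left(3 \left(-1\right) \left(-1 + 3\right) + 1\right)\right)^{3} = -444467 - \left(0 \left(3 \left(-1\right) 2 + 1\right)\right)^{3} = -444467 - \left(0 \left(-6 + 1\right)\right)^{3} = -444467 - \left(0 \left(-5\right)\right)^{3} = -444467 - 0^{3} = -444467 - 0 = -444467 + 0 = -444467$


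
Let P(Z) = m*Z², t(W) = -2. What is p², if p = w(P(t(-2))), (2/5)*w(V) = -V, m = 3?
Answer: 900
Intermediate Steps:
P(Z) = 3*Z²
w(V) = -5*V/2 (w(V) = 5*(-V)/2 = -5*V/2)
p = -30 (p = -15*(-2)²/2 = -15*4/2 = -5/2*12 = -30)
p² = (-30)² = 900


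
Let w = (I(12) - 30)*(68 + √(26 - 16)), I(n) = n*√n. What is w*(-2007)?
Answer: 4094280 - 3275424*√3 - 48168*√30 + 60210*√10 ≈ -1.6523e+6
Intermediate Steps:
I(n) = n^(3/2)
w = (-30 + 24*√3)*(68 + √10) (w = (12^(3/2) - 30)*(68 + √(26 - 16)) = (24*√3 - 30)*(68 + √10) = (-30 + 24*√3)*(68 + √10) ≈ 823.29)
w*(-2007) = (-2040 - 30*√10 + 24*√30 + 1632*√3)*(-2007) = 4094280 - 3275424*√3 - 48168*√30 + 60210*√10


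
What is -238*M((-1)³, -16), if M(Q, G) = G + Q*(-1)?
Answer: 3570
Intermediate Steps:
M(Q, G) = G - Q
-238*M((-1)³, -16) = -238*(-16 - 1*(-1)³) = -238*(-16 - 1*(-1)) = -238*(-16 + 1) = -238*(-15) = 3570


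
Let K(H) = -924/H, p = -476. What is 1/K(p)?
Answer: 17/33 ≈ 0.51515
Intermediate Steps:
1/K(p) = 1/(-924/(-476)) = 1/(-924*(-1/476)) = 1/(33/17) = 17/33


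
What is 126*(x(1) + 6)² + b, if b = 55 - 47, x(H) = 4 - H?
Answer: 10214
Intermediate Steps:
b = 8
126*(x(1) + 6)² + b = 126*((4 - 1*1) + 6)² + 8 = 126*((4 - 1) + 6)² + 8 = 126*(3 + 6)² + 8 = 126*9² + 8 = 126*81 + 8 = 10206 + 8 = 10214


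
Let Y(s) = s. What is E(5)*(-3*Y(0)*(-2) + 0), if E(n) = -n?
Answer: 0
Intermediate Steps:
E(5)*(-3*Y(0)*(-2) + 0) = (-1*5)*(-3*0*(-2) + 0) = -5*(0*(-2) + 0) = -5*(0 + 0) = -5*0 = 0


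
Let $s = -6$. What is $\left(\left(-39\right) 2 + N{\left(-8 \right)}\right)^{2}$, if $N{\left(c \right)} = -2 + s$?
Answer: $7396$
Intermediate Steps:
$N{\left(c \right)} = -8$ ($N{\left(c \right)} = -2 - 6 = -8$)
$\left(\left(-39\right) 2 + N{\left(-8 \right)}\right)^{2} = \left(\left(-39\right) 2 - 8\right)^{2} = \left(-78 - 8\right)^{2} = \left(-86\right)^{2} = 7396$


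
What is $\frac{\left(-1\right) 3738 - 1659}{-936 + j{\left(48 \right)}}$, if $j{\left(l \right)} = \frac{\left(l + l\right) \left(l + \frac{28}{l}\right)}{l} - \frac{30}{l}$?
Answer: $\frac{129528}{20147} \approx 6.4291$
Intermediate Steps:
$j{\left(l \right)} = 2 l + \frac{26}{l}$ ($j{\left(l \right)} = \frac{2 l \left(l + \frac{28}{l}\right)}{l} - \frac{30}{l} = \left(2 l + \frac{56}{l}\right) - \frac{30}{l} = 2 l + \frac{26}{l}$)
$\frac{\left(-1\right) 3738 - 1659}{-936 + j{\left(48 \right)}} = \frac{\left(-1\right) 3738 - 1659}{-936 + \left(2 \cdot 48 + \frac{26}{48}\right)} = \frac{-3738 - 1659}{-936 + \left(96 + 26 \cdot \frac{1}{48}\right)} = - \frac{5397}{-936 + \left(96 + \frac{13}{24}\right)} = - \frac{5397}{-936 + \frac{2317}{24}} = - \frac{5397}{- \frac{20147}{24}} = \left(-5397\right) \left(- \frac{24}{20147}\right) = \frac{129528}{20147}$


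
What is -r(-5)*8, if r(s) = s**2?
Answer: -200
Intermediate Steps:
-r(-5)*8 = -1*(-5)**2*8 = -1*25*8 = -25*8 = -200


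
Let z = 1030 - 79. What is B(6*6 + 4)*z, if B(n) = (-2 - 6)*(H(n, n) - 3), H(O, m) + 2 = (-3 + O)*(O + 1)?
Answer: -11503296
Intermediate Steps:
H(O, m) = -2 + (1 + O)*(-3 + O) (H(O, m) = -2 + (-3 + O)*(O + 1) = -2 + (-3 + O)*(1 + O) = -2 + (1 + O)*(-3 + O))
z = 951
B(n) = 64 - 8*n² + 16*n (B(n) = (-2 - 6)*((-5 + n² - 2*n) - 3) = -8*(-8 + n² - 2*n) = 64 - 8*n² + 16*n)
B(6*6 + 4)*z = (64 - 8*(6*6 + 4)² + 16*(6*6 + 4))*951 = (64 - 8*(36 + 4)² + 16*(36 + 4))*951 = (64 - 8*40² + 16*40)*951 = (64 - 8*1600 + 640)*951 = (64 - 12800 + 640)*951 = -12096*951 = -11503296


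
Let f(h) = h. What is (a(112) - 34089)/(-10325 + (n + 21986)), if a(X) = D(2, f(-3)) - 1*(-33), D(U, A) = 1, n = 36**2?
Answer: -4865/1851 ≈ -2.6283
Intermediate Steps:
n = 1296
a(X) = 34 (a(X) = 1 - 1*(-33) = 1 + 33 = 34)
(a(112) - 34089)/(-10325 + (n + 21986)) = (34 - 34089)/(-10325 + (1296 + 21986)) = -34055/(-10325 + 23282) = -34055/12957 = -34055*1/12957 = -4865/1851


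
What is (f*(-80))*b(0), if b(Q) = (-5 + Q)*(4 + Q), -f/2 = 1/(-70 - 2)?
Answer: 400/9 ≈ 44.444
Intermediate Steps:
f = 1/36 (f = -2/(-70 - 2) = -2/(-72) = -2*(-1/72) = 1/36 ≈ 0.027778)
(f*(-80))*b(0) = ((1/36)*(-80))*(-20 + 0**2 - 1*0) = -20*(-20 + 0 + 0)/9 = -20/9*(-20) = 400/9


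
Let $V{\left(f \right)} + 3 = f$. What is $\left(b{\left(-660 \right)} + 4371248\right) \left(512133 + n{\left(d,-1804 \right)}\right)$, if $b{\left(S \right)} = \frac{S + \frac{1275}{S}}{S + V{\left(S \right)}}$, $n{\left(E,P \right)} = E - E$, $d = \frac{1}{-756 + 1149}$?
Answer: $\frac{43438970441855411}{19404} \approx 2.2387 \cdot 10^{12}$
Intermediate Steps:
$V{\left(f \right)} = -3 + f$
$d = \frac{1}{393} \approx 0.0025445$
$n{\left(E,P \right)} = 0$
$b{\left(S \right)} = \frac{S + \frac{1275}{S}}{-3 + 2 S}$ ($b{\left(S \right)} = \frac{S + \frac{1275}{S}}{S + \left(-3 + S\right)} = \frac{S + \frac{1275}{S}}{-3 + 2 S}$)
$\left(b{\left(-660 \right)} + 4371248\right) \left(512133 + n{\left(d,-1804 \right)}\right) = \left(\frac{1275 + \left(-660\right)^{2}}{\left(-660\right) \left(-3 + 2 \left(-660\right)\right)} + 4371248\right) \left(512133 + 0\right) = \left(- \frac{1275 + 435600}{660 \left(-3 - 1320\right)} + 4371248\right) 512133 = \left(\left(- \frac{1}{660}\right) \frac{1}{-1323} \cdot 436875 + 4371248\right) 512133 = \left(\left(- \frac{1}{660}\right) \left(- \frac{1}{1323}\right) 436875 + 4371248\right) 512133 = \left(\frac{29125}{58212} + 4371248\right) 512133 = \frac{254459117701}{58212} \cdot 512133 = \frac{43438970441855411}{19404}$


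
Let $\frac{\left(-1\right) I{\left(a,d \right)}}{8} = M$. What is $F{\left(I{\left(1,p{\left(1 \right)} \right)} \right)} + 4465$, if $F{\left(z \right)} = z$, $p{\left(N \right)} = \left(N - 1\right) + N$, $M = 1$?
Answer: $4457$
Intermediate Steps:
$p{\left(N \right)} = -1 + 2 N$ ($p{\left(N \right)} = \left(-1 + N\right) + N = -1 + 2 N$)
$I{\left(a,d \right)} = -8$ ($I{\left(a,d \right)} = \left(-8\right) 1 = -8$)
$F{\left(I{\left(1,p{\left(1 \right)} \right)} \right)} + 4465 = -8 + 4465 = 4457$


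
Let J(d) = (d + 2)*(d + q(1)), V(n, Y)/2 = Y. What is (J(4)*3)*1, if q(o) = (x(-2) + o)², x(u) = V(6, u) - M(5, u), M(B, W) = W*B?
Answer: 954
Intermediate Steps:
V(n, Y) = 2*Y
M(B, W) = B*W
x(u) = -3*u (x(u) = 2*u - 5*u = -3*u)
q(o) = (6 + o)² (q(o) = (-3*(-2) + o)² = (6 + o)²)
J(d) = (2 + d)*(49 + d) (J(d) = (d + 2)*(d + (6 + 1)²) = (2 + d)*(d + 7²) = (2 + d)*(d + 49) = (2 + d)*(49 + d))
(J(4)*3)*1 = ((98 + 4² + 51*4)*3)*1 = ((98 + 16 + 204)*3)*1 = (318*3)*1 = 954*1 = 954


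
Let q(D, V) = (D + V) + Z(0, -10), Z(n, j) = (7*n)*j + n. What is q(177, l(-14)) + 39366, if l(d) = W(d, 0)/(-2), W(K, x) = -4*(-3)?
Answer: 39537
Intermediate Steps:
W(K, x) = 12
Z(n, j) = n + 7*j*n (Z(n, j) = 7*j*n + n = n + 7*j*n)
l(d) = -6 (l(d) = 12/(-2) = 12*(-½) = -6)
q(D, V) = D + V (q(D, V) = (D + V) + 0*(1 + 7*(-10)) = (D + V) + 0*(1 - 70) = (D + V) + 0*(-69) = (D + V) + 0 = D + V)
q(177, l(-14)) + 39366 = (177 - 6) + 39366 = 171 + 39366 = 39537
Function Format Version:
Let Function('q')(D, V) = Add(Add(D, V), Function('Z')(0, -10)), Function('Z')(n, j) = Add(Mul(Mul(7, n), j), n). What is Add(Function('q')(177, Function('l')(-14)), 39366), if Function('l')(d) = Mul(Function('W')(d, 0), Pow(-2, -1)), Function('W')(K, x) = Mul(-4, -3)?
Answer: 39537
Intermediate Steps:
Function('W')(K, x) = 12
Function('Z')(n, j) = Add(n, Mul(7, j, n)) (Function('Z')(n, j) = Add(Mul(7, j, n), n) = Add(n, Mul(7, j, n)))
Function('l')(d) = -6 (Function('l')(d) = Mul(12, Pow(-2, -1)) = Mul(12, Rational(-1, 2)) = -6)
Function('q')(D, V) = Add(D, V) (Function('q')(D, V) = Add(Add(D, V), Mul(0, Add(1, Mul(7, -10)))) = Add(Add(D, V), Mul(0, Add(1, -70))) = Add(Add(D, V), Mul(0, -69)) = Add(Add(D, V), 0) = Add(D, V))
Add(Function('q')(177, Function('l')(-14)), 39366) = Add(Add(177, -6), 39366) = Add(171, 39366) = 39537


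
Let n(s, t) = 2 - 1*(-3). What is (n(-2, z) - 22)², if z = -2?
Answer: 289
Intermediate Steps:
n(s, t) = 5 (n(s, t) = 2 + 3 = 5)
(n(-2, z) - 22)² = (5 - 22)² = (-17)² = 289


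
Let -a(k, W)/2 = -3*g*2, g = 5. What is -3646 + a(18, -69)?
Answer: -3586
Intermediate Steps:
a(k, W) = 60 (a(k, W) = -2*(-3*5)*2 = -(-30)*2 = -2*(-30) = 60)
-3646 + a(18, -69) = -3646 + 60 = -3586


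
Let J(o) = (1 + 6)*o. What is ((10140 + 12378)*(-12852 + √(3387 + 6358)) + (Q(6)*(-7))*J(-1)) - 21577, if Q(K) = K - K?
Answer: -289422913 + 22518*√9745 ≈ -2.8720e+8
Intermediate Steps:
Q(K) = 0
J(o) = 7*o
((10140 + 12378)*(-12852 + √(3387 + 6358)) + (Q(6)*(-7))*J(-1)) - 21577 = ((10140 + 12378)*(-12852 + √(3387 + 6358)) + (0*(-7))*(7*(-1))) - 21577 = (22518*(-12852 + √9745) + 0*(-7)) - 21577 = ((-289401336 + 22518*√9745) + 0) - 21577 = (-289401336 + 22518*√9745) - 21577 = -289422913 + 22518*√9745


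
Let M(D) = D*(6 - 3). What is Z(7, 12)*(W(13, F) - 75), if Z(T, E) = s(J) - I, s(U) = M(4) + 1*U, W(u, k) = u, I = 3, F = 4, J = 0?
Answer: -558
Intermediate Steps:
M(D) = 3*D (M(D) = D*3 = 3*D)
s(U) = 12 + U (s(U) = 3*4 + 1*U = 12 + U)
Z(T, E) = 9 (Z(T, E) = (12 + 0) - 1*3 = 12 - 3 = 9)
Z(7, 12)*(W(13, F) - 75) = 9*(13 - 75) = 9*(-62) = -558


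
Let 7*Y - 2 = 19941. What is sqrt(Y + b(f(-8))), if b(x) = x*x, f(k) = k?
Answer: sqrt(2913) ≈ 53.972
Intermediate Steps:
Y = 2849 (Y = 2/7 + (1/7)*19941 = 2/7 + 19941/7 = 2849)
b(x) = x**2
sqrt(Y + b(f(-8))) = sqrt(2849 + (-8)**2) = sqrt(2849 + 64) = sqrt(2913)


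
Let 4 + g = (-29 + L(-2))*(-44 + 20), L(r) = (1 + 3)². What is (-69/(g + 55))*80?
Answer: -1840/121 ≈ -15.207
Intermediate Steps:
L(r) = 16 (L(r) = 4² = 16)
g = 308 (g = -4 + (-29 + 16)*(-44 + 20) = -4 - 13*(-24) = -4 + 312 = 308)
(-69/(g + 55))*80 = (-69/(308 + 55))*80 = (-69/363)*80 = ((1/363)*(-69))*80 = -23/121*80 = -1840/121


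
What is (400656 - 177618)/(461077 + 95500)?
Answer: 223038/556577 ≈ 0.40073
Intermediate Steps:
(400656 - 177618)/(461077 + 95500) = 223038/556577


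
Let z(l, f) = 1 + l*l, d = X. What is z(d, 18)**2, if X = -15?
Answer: 51076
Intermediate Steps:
d = -15
z(l, f) = 1 + l**2
z(d, 18)**2 = (1 + (-15)**2)**2 = (1 + 225)**2 = 226**2 = 51076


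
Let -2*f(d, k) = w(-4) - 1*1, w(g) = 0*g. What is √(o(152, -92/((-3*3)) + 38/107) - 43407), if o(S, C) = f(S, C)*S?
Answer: I*√43331 ≈ 208.16*I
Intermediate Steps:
w(g) = 0
f(d, k) = ½ (f(d, k) = -(0 - 1*1)/2 = -(0 - 1)/2 = -½*(-1) = ½)
o(S, C) = S/2
√(o(152, -92/((-3*3)) + 38/107) - 43407) = √((½)*152 - 43407) = √(76 - 43407) = √(-43331) = I*√43331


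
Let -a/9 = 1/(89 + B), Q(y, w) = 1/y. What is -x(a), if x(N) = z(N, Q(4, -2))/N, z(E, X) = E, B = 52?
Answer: -1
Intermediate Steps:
a = -3/47 (a = -9/(89 + 52) = -9/141 = -9*1/141 = -3/47 ≈ -0.063830)
x(N) = 1 (x(N) = N/N = 1)
-x(a) = -1*1 = -1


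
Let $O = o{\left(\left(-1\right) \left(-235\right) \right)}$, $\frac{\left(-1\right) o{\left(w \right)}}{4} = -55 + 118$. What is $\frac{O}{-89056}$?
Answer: $\frac{63}{22264} \approx 0.0028297$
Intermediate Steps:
$o{\left(w \right)} = -252$ ($o{\left(w \right)} = - 4 \left(-55 + 118\right) = \left(-4\right) 63 = -252$)
$O = -252$
$\frac{O}{-89056} = - \frac{252}{-89056} = \left(-252\right) \left(- \frac{1}{89056}\right) = \frac{63}{22264}$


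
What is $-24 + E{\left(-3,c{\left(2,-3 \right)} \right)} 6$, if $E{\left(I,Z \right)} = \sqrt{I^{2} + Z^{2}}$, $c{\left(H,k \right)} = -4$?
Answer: $6$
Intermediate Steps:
$-24 + E{\left(-3,c{\left(2,-3 \right)} \right)} 6 = -24 + \sqrt{\left(-3\right)^{2} + \left(-4\right)^{2}} \cdot 6 = -24 + \sqrt{9 + 16} \cdot 6 = -24 + \sqrt{25} \cdot 6 = -24 + 5 \cdot 6 = -24 + 30 = 6$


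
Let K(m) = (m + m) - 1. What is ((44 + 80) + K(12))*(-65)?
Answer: -9555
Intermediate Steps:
K(m) = -1 + 2*m (K(m) = 2*m - 1 = -1 + 2*m)
((44 + 80) + K(12))*(-65) = ((44 + 80) + (-1 + 2*12))*(-65) = (124 + (-1 + 24))*(-65) = (124 + 23)*(-65) = 147*(-65) = -9555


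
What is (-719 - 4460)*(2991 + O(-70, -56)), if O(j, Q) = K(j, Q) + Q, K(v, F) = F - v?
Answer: -15272871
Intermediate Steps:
O(j, Q) = -j + 2*Q (O(j, Q) = (Q - j) + Q = -j + 2*Q)
(-719 - 4460)*(2991 + O(-70, -56)) = (-719 - 4460)*(2991 + (-1*(-70) + 2*(-56))) = -5179*(2991 + (70 - 112)) = -5179*(2991 - 42) = -5179*2949 = -15272871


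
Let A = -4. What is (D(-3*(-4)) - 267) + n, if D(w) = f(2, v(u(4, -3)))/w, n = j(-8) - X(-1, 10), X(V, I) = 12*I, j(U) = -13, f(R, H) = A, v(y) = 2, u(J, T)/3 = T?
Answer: -1201/3 ≈ -400.33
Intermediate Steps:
u(J, T) = 3*T
f(R, H) = -4
n = -133 (n = -13 - 12*10 = -13 - 1*120 = -13 - 120 = -133)
D(w) = -4/w
(D(-3*(-4)) - 267) + n = (-4/((-3*(-4))) - 267) - 133 = (-4/12 - 267) - 133 = (-4*1/12 - 267) - 133 = (-⅓ - 267) - 133 = -802/3 - 133 = -1201/3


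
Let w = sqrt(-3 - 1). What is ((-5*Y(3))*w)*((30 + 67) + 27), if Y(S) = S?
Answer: -3720*I ≈ -3720.0*I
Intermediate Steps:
w = 2*I (w = sqrt(-4) = 2*I ≈ 2.0*I)
((-5*Y(3))*w)*((30 + 67) + 27) = ((-5*3)*(2*I))*((30 + 67) + 27) = (-30*I)*(97 + 27) = -30*I*124 = -3720*I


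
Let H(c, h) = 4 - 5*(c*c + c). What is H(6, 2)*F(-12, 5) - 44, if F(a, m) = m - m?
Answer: -44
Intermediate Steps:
F(a, m) = 0
H(c, h) = 4 - 5*c - 5*c**2 (H(c, h) = 4 - 5*(c**2 + c) = 4 - 5*(c + c**2) = 4 + (-5*c - 5*c**2) = 4 - 5*c - 5*c**2)
H(6, 2)*F(-12, 5) - 44 = (4 - 5*6 - 5*6**2)*0 - 44 = (4 - 30 - 5*36)*0 - 44 = (4 - 30 - 180)*0 - 44 = -206*0 - 44 = 0 - 44 = -44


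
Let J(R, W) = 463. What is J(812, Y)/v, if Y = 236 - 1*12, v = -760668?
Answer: -463/760668 ≈ -0.00060868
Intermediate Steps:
Y = 224 (Y = 236 - 12 = 224)
J(812, Y)/v = 463/(-760668) = 463*(-1/760668) = -463/760668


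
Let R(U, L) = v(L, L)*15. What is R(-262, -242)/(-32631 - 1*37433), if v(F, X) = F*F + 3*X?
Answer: -433785/35032 ≈ -12.383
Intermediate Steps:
v(F, X) = F² + 3*X
R(U, L) = 15*L² + 45*L (R(U, L) = (L² + 3*L)*15 = 15*L² + 45*L)
R(-262, -242)/(-32631 - 1*37433) = (15*(-242)*(3 - 242))/(-32631 - 1*37433) = (15*(-242)*(-239))/(-32631 - 37433) = 867570/(-70064) = 867570*(-1/70064) = -433785/35032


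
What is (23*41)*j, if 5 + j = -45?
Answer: -47150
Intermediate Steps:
j = -50 (j = -5 - 45 = -50)
(23*41)*j = (23*41)*(-50) = 943*(-50) = -47150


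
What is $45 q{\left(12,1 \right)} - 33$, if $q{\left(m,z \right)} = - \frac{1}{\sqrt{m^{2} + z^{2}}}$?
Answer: $-33 - \frac{9 \sqrt{145}}{29} \approx -36.737$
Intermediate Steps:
$q{\left(m,z \right)} = - \frac{1}{\sqrt{m^{2} + z^{2}}}$
$45 q{\left(12,1 \right)} - 33 = 45 \left(- \frac{1}{\sqrt{12^{2} + 1^{2}}}\right) - 33 = 45 \left(- \frac{1}{\sqrt{144 + 1}}\right) - 33 = 45 \left(- \frac{1}{\sqrt{145}}\right) - 33 = 45 \left(- \frac{\sqrt{145}}{145}\right) - 33 = - \frac{9 \sqrt{145}}{29} - 33 = -33 - \frac{9 \sqrt{145}}{29}$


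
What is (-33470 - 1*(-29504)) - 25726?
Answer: -29692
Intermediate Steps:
(-33470 - 1*(-29504)) - 25726 = (-33470 + 29504) - 25726 = -3966 - 25726 = -29692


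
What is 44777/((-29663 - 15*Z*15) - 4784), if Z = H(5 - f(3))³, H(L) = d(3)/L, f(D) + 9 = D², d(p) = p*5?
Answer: -44777/40522 ≈ -1.1050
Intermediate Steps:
d(p) = 5*p
f(D) = -9 + D²
H(L) = 15/L (H(L) = (5*3)/L = 15/L)
Z = 27 (Z = (15/(5 - (-9 + 3²)))³ = (15/(5 - (-9 + 9)))³ = (15/(5 - 1*0))³ = (15/(5 + 0))³ = (15/5)³ = (15*(⅕))³ = 3³ = 27)
44777/((-29663 - 15*Z*15) - 4784) = 44777/((-29663 - 15*27*15) - 4784) = 44777/((-29663 - 405*15) - 4784) = 44777/((-29663 - 6075) - 4784) = 44777/(-35738 - 4784) = 44777/(-40522) = 44777*(-1/40522) = -44777/40522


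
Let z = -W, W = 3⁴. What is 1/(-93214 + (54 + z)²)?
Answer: -1/92485 ≈ -1.0813e-5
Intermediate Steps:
W = 81
z = -81 (z = -1*81 = -81)
1/(-93214 + (54 + z)²) = 1/(-93214 + (54 - 81)²) = 1/(-93214 + (-27)²) = 1/(-93214 + 729) = 1/(-92485) = -1/92485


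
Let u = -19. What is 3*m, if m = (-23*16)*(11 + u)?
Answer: 8832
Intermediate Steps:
m = 2944 (m = (-23*16)*(11 - 19) = -368*(-8) = 2944)
3*m = 3*2944 = 8832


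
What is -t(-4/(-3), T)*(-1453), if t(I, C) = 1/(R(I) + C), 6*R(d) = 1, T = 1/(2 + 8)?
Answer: 21795/4 ≈ 5448.8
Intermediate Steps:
T = 1/10 ≈ 0.10000
R(d) = 1/6 (R(d) = (1/6)*1 = 1/6)
t(I, C) = 1/(1/6 + C)
-t(-4/(-3), T)*(-1453) = -6/(1 + 6*(1/10))*(-1453) = -6/(1 + 3/5)*(-1453) = -6/8/5*(-1453) = -6*5/8*(-1453) = -1*15/4*(-1453) = -15/4*(-1453) = 21795/4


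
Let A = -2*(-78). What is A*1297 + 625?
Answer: 202957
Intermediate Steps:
A = 156
A*1297 + 625 = 156*1297 + 625 = 202332 + 625 = 202957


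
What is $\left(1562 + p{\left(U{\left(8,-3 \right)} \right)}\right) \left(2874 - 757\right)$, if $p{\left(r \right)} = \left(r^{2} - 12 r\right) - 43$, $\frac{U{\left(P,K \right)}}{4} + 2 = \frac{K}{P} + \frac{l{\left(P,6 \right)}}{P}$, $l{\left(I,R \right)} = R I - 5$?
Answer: $3215723$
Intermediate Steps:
$l{\left(I,R \right)} = -5 + I R$ ($l{\left(I,R \right)} = I R - 5 = -5 + I R$)
$U{\left(P,K \right)} = -8 + \frac{4 K}{P} + \frac{4 \left(-5 + 6 P\right)}{P}$ ($U{\left(P,K \right)} = -8 + 4 \left(\frac{K}{P} + \frac{-5 + P 6}{P}\right) = -8 + 4 \left(\frac{K}{P} + \frac{-5 + 6 P}{P}\right) = -8 + \left(\frac{4 K}{P} + \frac{4 \left(-5 + 6 P\right)}{P}\right) = -8 + \frac{4 K}{P} + \frac{4 \left(-5 + 6 P\right)}{P}$)
$p{\left(r \right)} = -43 + r^{2} - 12 r$
$\left(1562 + p{\left(U{\left(8,-3 \right)} \right)}\right) \left(2874 - 757\right) = \left(1562 - \left(43 - \frac{\left(-5 - 3 + 4 \cdot 8\right)^{2}}{4} + 12 \cdot 4 \cdot \frac{1}{8} \left(-5 - 3 + 4 \cdot 8\right)\right)\right) \left(2874 - 757\right) = \left(1562 - \left(43 - \frac{\left(-5 - 3 + 32\right)^{2}}{4} + 12 \cdot 4 \cdot \frac{1}{8} \left(-5 - 3 + 32\right)\right)\right) 2117 = \left(1562 - \left(43 - 144 + 12 \cdot 4 \cdot \frac{1}{8} \cdot 24\right)\right) 2117 = \left(1562 - \left(187 - 144\right)\right) 2117 = \left(1562 - 43\right) 2117 = 1519 \cdot 2117 = 3215723$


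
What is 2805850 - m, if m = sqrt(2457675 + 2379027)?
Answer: 2805850 - sqrt(4836702) ≈ 2.8037e+6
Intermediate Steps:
m = sqrt(4836702) ≈ 2199.3
2805850 - m = 2805850 - sqrt(4836702)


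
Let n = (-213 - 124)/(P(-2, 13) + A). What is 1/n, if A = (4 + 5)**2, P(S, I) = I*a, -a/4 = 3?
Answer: 75/337 ≈ 0.22255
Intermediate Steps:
a = -12 (a = -4*3 = -12)
P(S, I) = -12*I (P(S, I) = I*(-12) = -12*I)
A = 81 (A = 9**2 = 81)
n = 337/75 (n = (-213 - 124)/(-12*13 + 81) = -337/(-156 + 81) = -337/(-75) = -337*(-1/75) = 337/75 ≈ 4.4933)
1/n = 1/(337/75) = 75/337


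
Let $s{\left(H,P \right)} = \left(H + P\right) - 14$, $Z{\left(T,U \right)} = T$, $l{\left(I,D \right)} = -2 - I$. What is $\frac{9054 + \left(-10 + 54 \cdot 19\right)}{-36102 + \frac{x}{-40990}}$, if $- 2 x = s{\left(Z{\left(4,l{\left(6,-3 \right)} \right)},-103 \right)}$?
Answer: $- \frac{825538600}{2959642073} \approx -0.27893$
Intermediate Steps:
$s{\left(H,P \right)} = -14 + H + P$
$x = \frac{113}{2}$ ($x = - \frac{-14 + 4 - 103}{2} = \left(- \frac{1}{2}\right) \left(-113\right) = \frac{113}{2} \approx 56.5$)
$\frac{9054 + \left(-10 + 54 \cdot 19\right)}{-36102 + \frac{x}{-40990}} = \frac{9054 + \left(-10 + 54 \cdot 19\right)}{-36102 + \frac{113}{2 \left(-40990\right)}} = \frac{9054 + \left(-10 + 1026\right)}{-36102 + \frac{113}{2} \left(- \frac{1}{40990}\right)} = \frac{9054 + 1016}{-36102 - \frac{113}{81980}} = \frac{10070}{- \frac{2959642073}{81980}} = 10070 \left(- \frac{81980}{2959642073}\right) = - \frac{825538600}{2959642073}$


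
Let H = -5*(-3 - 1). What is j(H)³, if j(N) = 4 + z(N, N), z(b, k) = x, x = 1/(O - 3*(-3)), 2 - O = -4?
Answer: 226981/3375 ≈ 67.254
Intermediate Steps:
O = 6 (O = 2 - 1*(-4) = 2 + 4 = 6)
H = 20 (H = -5*(-4) = 20)
x = 1/15 (x = 1/(6 - 3*(-3)) = 1/(6 + 9) = 1/15 ≈ 0.066667)
z(b, k) = 1/15
j(N) = 61/15 (j(N) = 4 + 1/15 = 61/15)
j(H)³ = (61/15)³ = 226981/3375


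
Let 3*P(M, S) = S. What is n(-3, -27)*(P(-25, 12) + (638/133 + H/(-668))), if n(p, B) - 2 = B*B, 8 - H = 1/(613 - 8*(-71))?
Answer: 673810879479/104924764 ≈ 6421.8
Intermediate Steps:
P(M, S) = S/3
H = 9447/1181 (H = 8 - 1/(613 - 8*(-71)) = 8 - 1/(613 + 568) = 8 - 1/1181 = 9447/1181 ≈ 7.9992)
n(p, B) = 2 + B**2 (n(p, B) = 2 + B*B = 2 + B**2)
n(-3, -27)*(P(-25, 12) + (638/133 + H/(-668))) = (2 + (-27)**2)*((1/3)*12 + (638/133 + (9447/1181)/(-668))) = (2 + 729)*(4 + (638*(1/133) + (9447/1181)*(-1/668))) = 731*(4 + (638/133 - 9447/788908)) = 731*(4 + 502066853/104924764) = 731*(921765909/104924764) = 673810879479/104924764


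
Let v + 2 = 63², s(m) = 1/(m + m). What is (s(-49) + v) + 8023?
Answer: 1175019/98 ≈ 11990.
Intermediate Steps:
s(m) = 1/(2*m)
v = 3967 (v = -2 + 63² = -2 + 3969 = 3967)
(s(-49) + v) + 8023 = ((½)/(-49) + 3967) + 8023 = ((½)*(-1/49) + 3967) + 8023 = (-1/98 + 3967) + 8023 = 388765/98 + 8023 = 1175019/98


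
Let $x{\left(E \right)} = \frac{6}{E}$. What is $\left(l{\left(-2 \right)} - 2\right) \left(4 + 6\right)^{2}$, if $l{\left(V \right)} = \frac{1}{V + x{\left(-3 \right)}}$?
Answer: $-225$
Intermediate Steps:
$l{\left(V \right)} = \frac{1}{-2 + V}$ ($l{\left(V \right)} = \frac{1}{V + \frac{6}{-3}} = \frac{1}{V + 6 \left(- \frac{1}{3}\right)} = \frac{1}{V - 2} = \frac{1}{-2 + V}$)
$\left(l{\left(-2 \right)} - 2\right) \left(4 + 6\right)^{2} = \left(\frac{1}{-2 - 2} - 2\right) \left(4 + 6\right)^{2} = \left(\frac{1}{-4} - 2\right) 10^{2} = \left(- \frac{1}{4} - 2\right) 100 = \left(- \frac{9}{4}\right) 100 = -225$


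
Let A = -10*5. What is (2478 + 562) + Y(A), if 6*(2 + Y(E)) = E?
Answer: 9089/3 ≈ 3029.7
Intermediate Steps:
A = -50
Y(E) = -2 + E/6
(2478 + 562) + Y(A) = (2478 + 562) + (-2 + (⅙)*(-50)) = 3040 + (-2 - 25/3) = 3040 - 31/3 = 9089/3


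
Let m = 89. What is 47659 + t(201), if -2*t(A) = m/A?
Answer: 19158829/402 ≈ 47659.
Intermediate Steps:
t(A) = -89/(2*A)
47659 + t(201) = 47659 - 89/2/201 = 47659 - 89/2*1/201 = 47659 - 89/402 = 19158829/402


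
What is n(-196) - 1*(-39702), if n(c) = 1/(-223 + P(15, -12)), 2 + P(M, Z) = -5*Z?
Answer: 6550829/165 ≈ 39702.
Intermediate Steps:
P(M, Z) = -2 - 5*Z
n(c) = -1/165 (n(c) = 1/(-223 + (-2 - 5*(-12))) = 1/(-223 + (-2 + 60)) = 1/(-223 + 58) = 1/(-165) = -1/165)
n(-196) - 1*(-39702) = -1/165 - 1*(-39702) = -1/165 + 39702 = 6550829/165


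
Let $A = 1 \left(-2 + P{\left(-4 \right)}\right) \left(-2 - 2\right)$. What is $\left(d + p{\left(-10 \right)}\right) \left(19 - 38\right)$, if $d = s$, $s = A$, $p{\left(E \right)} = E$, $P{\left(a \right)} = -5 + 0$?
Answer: $-342$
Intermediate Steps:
$P{\left(a \right)} = -5$
$A = 28$ ($A = 1 \left(-2 - 5\right) \left(-2 - 2\right) = 1 \left(\left(-7\right) \left(-4\right)\right) = 1 \cdot 28 = 28$)
$s = 28$
$d = 28$
$\left(d + p{\left(-10 \right)}\right) \left(19 - 38\right) = \left(28 - 10\right) \left(19 - 38\right) = 18 \left(-19\right) = -342$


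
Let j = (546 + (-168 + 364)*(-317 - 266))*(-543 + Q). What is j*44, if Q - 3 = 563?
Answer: -115086664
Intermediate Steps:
Q = 566 (Q = 3 + 563 = 566)
j = -2615606 (j = (546 + (-168 + 364)*(-317 - 266))*(-543 + 566) = (546 + 196*(-583))*23 = (546 - 114268)*23 = -113722*23 = -2615606)
j*44 = -2615606*44 = -115086664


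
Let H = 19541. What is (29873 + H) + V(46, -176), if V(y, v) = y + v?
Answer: 49284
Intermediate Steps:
V(y, v) = v + y
(29873 + H) + V(46, -176) = (29873 + 19541) + (-176 + 46) = 49414 - 130 = 49284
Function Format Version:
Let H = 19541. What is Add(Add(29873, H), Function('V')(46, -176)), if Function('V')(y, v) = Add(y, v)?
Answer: 49284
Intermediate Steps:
Function('V')(y, v) = Add(v, y)
Add(Add(29873, H), Function('V')(46, -176)) = Add(Add(29873, 19541), Add(-176, 46)) = Add(49414, -130) = 49284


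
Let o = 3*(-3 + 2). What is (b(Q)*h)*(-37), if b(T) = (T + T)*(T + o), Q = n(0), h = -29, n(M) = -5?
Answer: 85840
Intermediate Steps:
Q = -5
o = -3 (o = 3*(-1) = -3)
b(T) = 2*T*(-3 + T) (b(T) = (T + T)*(T - 3) = (2*T)*(-3 + T) = 2*T*(-3 + T))
(b(Q)*h)*(-37) = ((2*(-5)*(-3 - 5))*(-29))*(-37) = ((2*(-5)*(-8))*(-29))*(-37) = (80*(-29))*(-37) = -2320*(-37) = 85840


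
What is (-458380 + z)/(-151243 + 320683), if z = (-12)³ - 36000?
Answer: -124027/42360 ≈ -2.9279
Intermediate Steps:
z = -37728 (z = -1728 - 36000 = -37728)
(-458380 + z)/(-151243 + 320683) = (-458380 - 37728)/(-151243 + 320683) = -496108/169440 = -496108*1/169440 = -124027/42360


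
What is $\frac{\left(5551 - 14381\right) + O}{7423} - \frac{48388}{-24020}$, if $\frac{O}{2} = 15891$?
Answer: $\frac{227622791}{44575115} \approx 5.1065$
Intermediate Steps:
$O = 31782$ ($O = 2 \cdot 15891 = 31782$)
$\frac{\left(5551 - 14381\right) + O}{7423} - \frac{48388}{-24020} = \frac{\left(5551 - 14381\right) + 31782}{7423} - \frac{48388}{-24020} = \left(-8830 + 31782\right) \frac{1}{7423} - - \frac{12097}{6005} = 22952 \cdot \frac{1}{7423} + \frac{12097}{6005} = \frac{22952}{7423} + \frac{12097}{6005} = \frac{227622791}{44575115}$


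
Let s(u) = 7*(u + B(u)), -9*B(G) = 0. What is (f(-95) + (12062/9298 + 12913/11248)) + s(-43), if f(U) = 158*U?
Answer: -21635519131/1413296 ≈ -15309.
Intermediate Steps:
B(G) = 0 (B(G) = -⅑*0 = 0)
s(u) = 7*u (s(u) = 7*(u + 0) = 7*u)
(f(-95) + (12062/9298 + 12913/11248)) + s(-43) = (158*(-95) + (12062/9298 + 12913/11248)) + 7*(-43) = (-15010 + (12062*(1/9298) + 12913*(1/11248))) - 301 = (-15010 + (6031/4649 + 349/304)) - 301 = (-15010 + 3455925/1413296) - 301 = -21210117035/1413296 - 301 = -21635519131/1413296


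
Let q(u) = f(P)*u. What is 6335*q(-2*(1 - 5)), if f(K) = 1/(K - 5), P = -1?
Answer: -25340/3 ≈ -8446.7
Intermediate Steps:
f(K) = 1/(-5 + K)
q(u) = -u/6 (q(u) = u/(-5 - 1) = u/(-6) = -u/6)
6335*q(-2*(1 - 5)) = 6335*(-(-1)*(1 - 5)/3) = 6335*(-(-1)*(-4)/3) = 6335*(-⅙*8) = 6335*(-4/3) = -25340/3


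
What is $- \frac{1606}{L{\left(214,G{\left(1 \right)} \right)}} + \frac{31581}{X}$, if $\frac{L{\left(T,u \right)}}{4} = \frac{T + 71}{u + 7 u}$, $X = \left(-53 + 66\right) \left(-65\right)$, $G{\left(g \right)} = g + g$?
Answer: $- \frac{2885773}{48165} \approx -59.914$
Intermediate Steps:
$G{\left(g \right)} = 2 g$
$X = -845$ ($X = 13 \left(-65\right) = -845$)
$L{\left(T,u \right)} = \frac{71 + T}{2 u}$ ($L{\left(T,u \right)} = 4 \frac{T + 71}{u + 7 u} = 4 \frac{71 + T}{8 u} = \frac{71 + T}{2 u}$)
$- \frac{1606}{L{\left(214,G{\left(1 \right)} \right)}} + \frac{31581}{X} = - \frac{1606}{\frac{1}{2} \frac{1}{2 \cdot 1} \left(71 + 214\right)} + \frac{31581}{-845} = - \frac{1606}{\frac{1}{2} \cdot \frac{1}{2} \cdot 285} + 31581 \left(- \frac{1}{845}\right) = - \frac{1606}{\frac{1}{2} \cdot \frac{1}{2} \cdot 285} - \frac{31581}{845} = - \frac{1606}{\frac{285}{4}} - \frac{31581}{845} = \left(-1606\right) \frac{4}{285} - \frac{31581}{845} = - \frac{6424}{285} - \frac{31581}{845} = - \frac{2885773}{48165}$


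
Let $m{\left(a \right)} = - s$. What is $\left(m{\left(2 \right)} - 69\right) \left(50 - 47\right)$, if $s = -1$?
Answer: $-204$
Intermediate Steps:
$m{\left(a \right)} = 1$ ($m{\left(a \right)} = \left(-1\right) \left(-1\right) = 1$)
$\left(m{\left(2 \right)} - 69\right) \left(50 - 47\right) = \left(1 - 69\right) \left(50 - 47\right) = - 68 \left(50 - 47\right) = \left(-68\right) 3 = -204$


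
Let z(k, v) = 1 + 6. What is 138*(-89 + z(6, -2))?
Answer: -11316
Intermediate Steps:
z(k, v) = 7
138*(-89 + z(6, -2)) = 138*(-89 + 7) = 138*(-82) = -11316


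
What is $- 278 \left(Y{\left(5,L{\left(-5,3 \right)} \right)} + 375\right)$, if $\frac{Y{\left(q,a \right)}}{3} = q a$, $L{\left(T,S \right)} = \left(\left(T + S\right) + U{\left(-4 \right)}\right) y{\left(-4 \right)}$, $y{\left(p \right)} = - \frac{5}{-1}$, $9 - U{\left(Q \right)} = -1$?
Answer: $-271050$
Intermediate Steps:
$U{\left(Q \right)} = 10$ ($U{\left(Q \right)} = 9 - -1 = 9 + 1 = 10$)
$y{\left(p \right)} = 5$ ($y{\left(p \right)} = \left(-5\right) \left(-1\right) = 5$)
$L{\left(T,S \right)} = 50 + 5 S + 5 T$ ($L{\left(T,S \right)} = \left(\left(T + S\right) + 10\right) 5 = \left(\left(S + T\right) + 10\right) 5 = \left(10 + S + T\right) 5 = 50 + 5 S + 5 T$)
$Y{\left(q,a \right)} = 3 a q$ ($Y{\left(q,a \right)} = 3 q a = 3 a q$)
$- 278 \left(Y{\left(5,L{\left(-5,3 \right)} \right)} + 375\right) = - 278 \left(3 \left(50 + 5 \cdot 3 + 5 \left(-5\right)\right) 5 + 375\right) = - 278 \left(3 \left(50 + 15 - 25\right) 5 + 375\right) = - 278 \left(3 \cdot 40 \cdot 5 + 375\right) = - 278 \left(600 + 375\right) = \left(-278\right) 975 = -271050$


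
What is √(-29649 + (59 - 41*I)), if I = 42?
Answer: 4*I*√1957 ≈ 176.95*I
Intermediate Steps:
√(-29649 + (59 - 41*I)) = √(-29649 + (59 - 41*42)) = √(-29649 + (59 - 1722)) = √(-29649 - 1663) = √(-31312) = 4*I*√1957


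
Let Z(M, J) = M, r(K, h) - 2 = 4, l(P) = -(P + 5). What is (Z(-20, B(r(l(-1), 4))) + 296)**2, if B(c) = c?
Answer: 76176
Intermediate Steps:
l(P) = -5 - P (l(P) = -(5 + P) = -5 - P)
r(K, h) = 6 (r(K, h) = 2 + 4 = 6)
(Z(-20, B(r(l(-1), 4))) + 296)**2 = (-20 + 296)**2 = 276**2 = 76176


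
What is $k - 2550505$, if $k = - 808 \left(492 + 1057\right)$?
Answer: $-3802097$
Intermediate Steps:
$k = -1251592$ ($k = \left(-808\right) 1549 = -1251592$)
$k - 2550505 = -1251592 - 2550505 = -3802097$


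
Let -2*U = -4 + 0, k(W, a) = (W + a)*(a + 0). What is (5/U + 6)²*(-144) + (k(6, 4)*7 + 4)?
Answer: -10120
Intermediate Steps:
k(W, a) = a*(W + a) (k(W, a) = (W + a)*a = a*(W + a))
U = 2 (U = -(-4 + 0)/2 = -½*(-4) = 2)
(5/U + 6)²*(-144) + (k(6, 4)*7 + 4) = (5/2 + 6)²*(-144) + ((4*(6 + 4))*7 + 4) = (5*(½) + 6)²*(-144) + ((4*10)*7 + 4) = (5/2 + 6)²*(-144) + (40*7 + 4) = (17/2)²*(-144) + (280 + 4) = (289/4)*(-144) + 284 = -10404 + 284 = -10120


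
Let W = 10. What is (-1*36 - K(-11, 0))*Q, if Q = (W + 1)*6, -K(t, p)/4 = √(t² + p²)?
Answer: 528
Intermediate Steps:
K(t, p) = -4*√(p² + t²) (K(t, p) = -4*√(t² + p²) = -4*√(p² + t²))
Q = 66 (Q = (10 + 1)*6 = 11*6 = 66)
(-1*36 - K(-11, 0))*Q = (-1*36 - (-4)*√(0² + (-11)²))*66 = (-36 - (-4)*√(0 + 121))*66 = (-36 - (-4)*√121)*66 = (-36 - (-4)*11)*66 = (-36 - 1*(-44))*66 = (-36 + 44)*66 = 8*66 = 528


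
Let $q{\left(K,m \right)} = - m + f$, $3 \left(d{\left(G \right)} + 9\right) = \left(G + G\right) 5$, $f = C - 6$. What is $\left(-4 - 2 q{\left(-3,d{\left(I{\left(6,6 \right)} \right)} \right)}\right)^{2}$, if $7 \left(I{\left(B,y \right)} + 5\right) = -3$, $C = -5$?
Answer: $\frac{577600}{441} \approx 1309.8$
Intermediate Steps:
$f = -11$ ($f = -5 - 6 = -11$)
$I{\left(B,y \right)} = - \frac{38}{7}$ ($I{\left(B,y \right)} = -5 + \frac{1}{7} \left(-3\right) = -5 - \frac{3}{7} = - \frac{38}{7}$)
$d{\left(G \right)} = -9 + \frac{10 G}{3}$ ($d{\left(G \right)} = -9 + \frac{\left(G + G\right) 5}{3} = -9 + \frac{2 G 5}{3} = -9 + \frac{10 G}{3}$)
$q{\left(K,m \right)} = -11 - m$ ($q{\left(K,m \right)} = - m - 11 = -11 - m$)
$\left(-4 - 2 q{\left(-3,d{\left(I{\left(6,6 \right)} \right)} \right)}\right)^{2} = \left(-4 - 2 \left(-11 - \left(-9 + \frac{10}{3} \left(- \frac{38}{7}\right)\right)\right)\right)^{2} = \left(-4 - 2 \left(-11 - \left(-9 - \frac{380}{21}\right)\right)\right)^{2} = \left(-4 - 2 \left(-11 - - \frac{569}{21}\right)\right)^{2} = \left(-4 - 2 \left(-11 + \frac{569}{21}\right)\right)^{2} = \left(-4 - \frac{676}{21}\right)^{2} = \left(- \frac{760}{21}\right)^{2} = \frac{577600}{441}$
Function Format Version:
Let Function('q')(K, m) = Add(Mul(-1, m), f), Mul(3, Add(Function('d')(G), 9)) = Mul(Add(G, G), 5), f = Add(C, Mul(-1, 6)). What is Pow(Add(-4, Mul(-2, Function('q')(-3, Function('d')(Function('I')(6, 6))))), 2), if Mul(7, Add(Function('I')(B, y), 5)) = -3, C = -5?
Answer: Rational(577600, 441) ≈ 1309.8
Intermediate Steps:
f = -11 (f = Add(-5, Mul(-1, 6)) = Add(-5, -6) = -11)
Function('I')(B, y) = Rational(-38, 7) (Function('I')(B, y) = Add(-5, Mul(Rational(1, 7), -3)) = Add(-5, Rational(-3, 7)) = Rational(-38, 7))
Function('d')(G) = Add(-9, Mul(Rational(10, 3), G)) (Function('d')(G) = Add(-9, Mul(Rational(1, 3), Mul(Add(G, G), 5))) = Add(-9, Mul(Rational(1, 3), Mul(Mul(2, G), 5))) = Add(-9, Mul(Rational(1, 3), Mul(10, G))) = Add(-9, Mul(Rational(10, 3), G)))
Function('q')(K, m) = Add(-11, Mul(-1, m)) (Function('q')(K, m) = Add(Mul(-1, m), -11) = Add(-11, Mul(-1, m)))
Pow(Add(-4, Mul(-2, Function('q')(-3, Function('d')(Function('I')(6, 6))))), 2) = Pow(Add(-4, Mul(-2, Add(-11, Mul(-1, Add(-9, Mul(Rational(10, 3), Rational(-38, 7))))))), 2) = Pow(Add(-4, Mul(-2, Add(-11, Mul(-1, Add(-9, Rational(-380, 21)))))), 2) = Pow(Add(-4, Mul(-2, Add(-11, Mul(-1, Rational(-569, 21))))), 2) = Pow(Add(-4, Mul(-2, Add(-11, Rational(569, 21)))), 2) = Pow(Add(-4, Mul(-2, Rational(338, 21))), 2) = Pow(Add(-4, Rational(-676, 21)), 2) = Pow(Rational(-760, 21), 2) = Rational(577600, 441)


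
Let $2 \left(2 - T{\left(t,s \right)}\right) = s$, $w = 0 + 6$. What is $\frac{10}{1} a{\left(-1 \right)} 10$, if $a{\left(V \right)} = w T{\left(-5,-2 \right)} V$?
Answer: $-1800$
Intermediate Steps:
$w = 6$
$T{\left(t,s \right)} = 2 - \frac{s}{2}$
$a{\left(V \right)} = 18 V$ ($a{\left(V \right)} = 6 \left(2 - -1\right) V = 6 \left(2 + 1\right) V = 6 \cdot 3 V = 18 V$)
$\frac{10}{1} a{\left(-1 \right)} 10 = \frac{10}{1} \cdot 18 \left(-1\right) 10 = 10 \cdot 1 \left(-18\right) 10 = 10 \left(-18\right) 10 = \left(-180\right) 10 = -1800$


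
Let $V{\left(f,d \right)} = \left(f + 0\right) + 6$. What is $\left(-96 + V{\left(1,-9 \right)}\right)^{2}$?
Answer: $7921$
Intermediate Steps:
$V{\left(f,d \right)} = 6 + f$ ($V{\left(f,d \right)} = f + 6 = 6 + f$)
$\left(-96 + V{\left(1,-9 \right)}\right)^{2} = \left(-96 + \left(6 + 1\right)\right)^{2} = \left(-96 + 7\right)^{2} = \left(-89\right)^{2} = 7921$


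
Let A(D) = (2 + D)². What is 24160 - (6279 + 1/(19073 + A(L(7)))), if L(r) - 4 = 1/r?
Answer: 16744233257/936426 ≈ 17881.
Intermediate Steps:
L(r) = 4 + 1/r
24160 - (6279 + 1/(19073 + A(L(7)))) = 24160 - (6279 + 1/(19073 + (2 + (4 + 1/7))²)) = 24160 - (6279 + 1/(19073 + (2 + (4 + ⅐))²)) = 24160 - (6279 + 1/(19073 + (2 + 29/7)²)) = 24160 - (6279 + 1/(19073 + (43/7)²)) = 24160 - (6279 + 1/(19073 + 1849/49)) = 24160 - (6279 + 1/(936426/49)) = 24160 - (6279 + 49/936426) = 24160 - 1*5879818903/936426 = 24160 - 5879818903/936426 = 16744233257/936426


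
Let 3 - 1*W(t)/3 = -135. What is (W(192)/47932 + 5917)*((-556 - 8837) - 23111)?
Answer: -100202079796/521 ≈ -1.9233e+8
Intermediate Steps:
W(t) = 414 (W(t) = 9 - 3*(-135) = 9 + 405 = 414)
(W(192)/47932 + 5917)*((-556 - 8837) - 23111) = (414/47932 + 5917)*((-556 - 8837) - 23111) = (414*(1/47932) + 5917)*(-9393 - 23111) = (9/1042 + 5917)*(-32504) = (6165523/1042)*(-32504) = -100202079796/521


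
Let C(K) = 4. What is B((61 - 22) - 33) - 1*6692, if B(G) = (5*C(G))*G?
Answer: -6572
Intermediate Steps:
B(G) = 20*G (B(G) = (5*4)*G = 20*G)
B((61 - 22) - 33) - 1*6692 = 20*((61 - 22) - 33) - 1*6692 = 20*(39 - 33) - 6692 = 20*6 - 6692 = 120 - 6692 = -6572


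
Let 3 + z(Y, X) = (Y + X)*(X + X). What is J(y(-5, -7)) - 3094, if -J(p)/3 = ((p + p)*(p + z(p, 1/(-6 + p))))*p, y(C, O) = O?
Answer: -80122/169 ≈ -474.09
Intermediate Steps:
z(Y, X) = -3 + 2*X*(X + Y) (z(Y, X) = -3 + (Y + X)*(X + X) = -3 + (X + Y)*(2*X) = -3 + 2*X*(X + Y))
J(p) = -6*p**2*(-3 + p + 2/(-6 + p)**2 + 2*p/(-6 + p)) (J(p) = -3*(p + p)*(p + (-3 + 2*(1/(-6 + p))**2 + 2*p/(-6 + p)))*p = -3*(2*p)*(p + (-3 + 2/(-6 + p)**2 + 2*p/(-6 + p)))*p = -3*(2*p)*(-3 + p + 2/(-6 + p)**2 + 2*p/(-6 + p))*p = -3*2*p*(-3 + p + 2/(-6 + p)**2 + 2*p/(-6 + p))*p = -6*p**2*(-3 + p + 2/(-6 + p)**2 + 2*p/(-6 + p)))
J(y(-5, -7)) - 3094 = 6*(-7)**2*(106 - 1*(-7)**3 - 60*(-7) + 13*(-7)**2)/(36 + (-7)**2 - 12*(-7)) - 3094 = 6*49*(106 - 1*(-343) + 420 + 13*49)/(36 + 49 + 84) - 3094 = 6*49*(106 + 343 + 420 + 637)/169 - 3094 = 6*49*(1/169)*1506 - 3094 = 442764/169 - 3094 = -80122/169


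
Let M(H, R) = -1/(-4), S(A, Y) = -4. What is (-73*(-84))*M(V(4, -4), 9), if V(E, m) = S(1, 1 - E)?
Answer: 1533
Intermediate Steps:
V(E, m) = -4
M(H, R) = 1/4 (M(H, R) = -1*(-1/4) = 1/4)
(-73*(-84))*M(V(4, -4), 9) = -73*(-84)*(1/4) = 6132*(1/4) = 1533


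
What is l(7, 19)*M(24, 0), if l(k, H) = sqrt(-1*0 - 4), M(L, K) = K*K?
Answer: 0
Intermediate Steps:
M(L, K) = K**2
l(k, H) = 2*I (l(k, H) = sqrt(0 - 4) = sqrt(-4) = 2*I)
l(7, 19)*M(24, 0) = (2*I)*0**2 = (2*I)*0 = 0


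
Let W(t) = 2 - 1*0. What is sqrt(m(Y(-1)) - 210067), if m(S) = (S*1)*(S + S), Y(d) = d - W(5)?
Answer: I*sqrt(210049) ≈ 458.31*I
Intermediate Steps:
W(t) = 2 (W(t) = 2 + 0 = 2)
Y(d) = -2 + d (Y(d) = d - 1*2 = d - 2 = -2 + d)
m(S) = 2*S**2 (m(S) = S*(2*S) = 2*S**2)
sqrt(m(Y(-1)) - 210067) = sqrt(2*(-2 - 1)**2 - 210067) = sqrt(2*(-3)**2 - 210067) = sqrt(2*9 - 210067) = sqrt(18 - 210067) = sqrt(-210049) = I*sqrt(210049)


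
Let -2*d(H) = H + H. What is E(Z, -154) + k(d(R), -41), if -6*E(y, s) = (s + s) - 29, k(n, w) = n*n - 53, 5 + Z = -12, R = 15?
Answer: 1369/6 ≈ 228.17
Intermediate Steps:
Z = -17 (Z = -5 - 12 = -17)
d(H) = -H (d(H) = -(H + H)/2 = -H)
k(n, w) = -53 + n² (k(n, w) = n² - 53 = -53 + n²)
E(y, s) = 29/6 - s/3 (E(y, s) = -((s + s) - 29)/6 = -(2*s - 29)/6 = -(-29 + 2*s)/6 = 29/6 - s/3)
E(Z, -154) + k(d(R), -41) = (29/6 - ⅓*(-154)) + (-53 + (-1*15)²) = (29/6 + 154/3) + (-53 + (-15)²) = 337/6 + (-53 + 225) = 337/6 + 172 = 1369/6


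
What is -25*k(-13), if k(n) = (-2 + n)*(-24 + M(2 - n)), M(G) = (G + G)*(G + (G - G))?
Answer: 159750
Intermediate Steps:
M(G) = 2*G**2 (M(G) = (2*G)*(G + 0) = (2*G)*G = 2*G**2)
k(n) = (-24 + 2*(2 - n)**2)*(-2 + n) (k(n) = (-2 + n)*(-24 + 2*(2 - n)**2) = (-24 + 2*(2 - n)**2)*(-2 + n))
-25*k(-13) = -25*(32 - 12*(-13)**2 + 2*(-13)**3) = -25*(32 - 12*169 + 2*(-2197)) = -25*(32 - 2028 - 4394) = -25*(-6390) = 159750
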